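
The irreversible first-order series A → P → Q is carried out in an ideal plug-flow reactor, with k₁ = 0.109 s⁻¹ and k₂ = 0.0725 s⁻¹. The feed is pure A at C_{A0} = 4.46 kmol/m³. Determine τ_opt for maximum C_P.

11.2 s

For first-order series the maximum of C_P occurs at τ_opt = ln(k₂/k₁)/(k₂−k₁).
= ln(0.0725/0.109)/(0.0725−0.109) = ln(0.6651)/-0.03650 = -0.4078/-0.03650 = 11.2 s.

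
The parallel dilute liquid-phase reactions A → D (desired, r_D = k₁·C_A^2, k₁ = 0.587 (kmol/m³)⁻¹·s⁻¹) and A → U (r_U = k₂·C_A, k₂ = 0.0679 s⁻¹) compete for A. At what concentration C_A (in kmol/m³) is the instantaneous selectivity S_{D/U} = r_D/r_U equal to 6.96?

S_{D/U} = (k₁/k₂)·C_A ⇒ C_A = S·k₂/k₁.
= 6.96×0.0679/0.587 = 0.805 kmol/m³.

0.805 kmol/m³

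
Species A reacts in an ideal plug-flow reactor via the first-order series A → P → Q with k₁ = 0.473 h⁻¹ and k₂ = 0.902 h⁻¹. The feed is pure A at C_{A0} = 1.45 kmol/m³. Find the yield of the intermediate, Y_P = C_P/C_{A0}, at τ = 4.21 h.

For first-order series with pure A initially, C_P(τ) = k₁C_{A0}/(k₂−k₁)·(e^(−k₁τ) − e^(−k₂τ)).
e^(−k₁τ) = e^(−0.473×4.21) = e^(−1.991) = 0.1365; e^(−k₂τ) = e^(−3.797) = 0.02243.
C_P = 0.473×1.45/(0.902−0.473) × (0.1365−0.02243) = 1.599×0.1141 = 0.1824 kmol/m³.
Y_P = C_P/C_{A0} = 0.1824/1.45 = 0.126.

0.126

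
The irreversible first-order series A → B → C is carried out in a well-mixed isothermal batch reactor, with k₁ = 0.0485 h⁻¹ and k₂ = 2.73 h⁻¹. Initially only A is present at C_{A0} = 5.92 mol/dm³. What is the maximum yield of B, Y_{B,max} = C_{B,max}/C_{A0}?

0.0165

For a first-order series the maximum intermediate yield is C_{B,max}/C_{A0} = (k₁/k₂)^[k₂/(k₂−k₁)].
= (0.0485/2.73)^(2.73/(2.73−0.0485)) = (0.01777)^(1.018) = 0.01652.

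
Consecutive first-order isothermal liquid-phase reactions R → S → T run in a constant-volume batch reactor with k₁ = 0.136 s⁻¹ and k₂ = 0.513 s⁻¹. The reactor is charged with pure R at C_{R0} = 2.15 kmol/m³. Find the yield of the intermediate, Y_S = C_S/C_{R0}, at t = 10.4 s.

Solving the coupled first-order balances gives C_S(t) = [k₁/(k₂−k₁)]·C_{R0}·(e^(−k₁t) − e^(−k₂t)).
e^(−k₁t) = e^(−0.136×10.4) = e^(−1.414) = 0.2431; e^(−k₂t) = e^(−5.335) = 0.004819.
C_S = 0.136×2.15/(0.513−0.136) × (0.2431−0.004819) = 0.7756×0.2383 = 0.1848 kmol/m³.
Y_S = C_S/C_{R0} = 0.1848/2.15 = 0.0859.

0.0859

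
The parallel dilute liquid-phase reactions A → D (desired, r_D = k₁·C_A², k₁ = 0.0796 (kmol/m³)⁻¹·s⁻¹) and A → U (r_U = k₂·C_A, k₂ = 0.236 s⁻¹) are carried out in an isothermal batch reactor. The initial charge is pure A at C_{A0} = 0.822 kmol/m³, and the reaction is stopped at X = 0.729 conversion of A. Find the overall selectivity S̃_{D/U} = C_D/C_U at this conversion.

0.173

C_A = C_{A0}(1−X) = 0.2228 kmol/m³.
Along a PFR/batch, dC_U/dC_A = −r_U/(r_D+r_U) = −k₂/(k₂+k₁·C_A).
Integrating from C_{A0} to C_A: C_U = (0.236/0.0796)·ln[(0.236+0.0796·0.822)/(0.236+0.0796·0.223)] = 2.965·ln(0.3014/0.2537) = 0.5107 kmol/m³.
Then C_D = (C_{A0}−C_A) − C_U = 0.5992 − 0.5107 = 0.08851 kmol/m³.
S̃_{D/U} = C_D/C_U = 0.08851/0.5107 = 0.173.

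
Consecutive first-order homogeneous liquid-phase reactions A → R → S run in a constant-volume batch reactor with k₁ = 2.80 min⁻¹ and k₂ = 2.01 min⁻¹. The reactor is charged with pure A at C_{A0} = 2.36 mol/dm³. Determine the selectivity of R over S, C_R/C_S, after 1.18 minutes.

0.263

The intermediate concentration in a first-order A→B→C sequence is C_R = k₁C_{A0}(e^(−k₁t) − e^(−k₂t))/(k₂−k₁).
e^(−k₁t) = e^(−2.80×1.18) = e^(−3.304) = 0.03674; e^(−k₂t) = e^(−2.372) = 0.09331.
C_R = 2.80×2.36/(2.01−2.80) × (0.03674−0.09331) = (-8.365)×(-0.05658) = 0.4732 mol/dm³.
C_A = C_{A0}e^(−k₁t) = 0.08670 mol/dm³, so C_S = C_{A0}−C_A−C_R = 1.800 mol/dm³; C_R/C_S = 0.263.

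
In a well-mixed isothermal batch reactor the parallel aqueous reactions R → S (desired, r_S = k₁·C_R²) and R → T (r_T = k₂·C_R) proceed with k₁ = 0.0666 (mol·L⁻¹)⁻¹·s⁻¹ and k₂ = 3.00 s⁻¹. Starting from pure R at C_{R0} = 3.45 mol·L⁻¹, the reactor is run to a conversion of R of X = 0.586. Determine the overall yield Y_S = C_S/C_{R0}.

0.0300

C_R = C_{R0}(1−X) = 1.428 mol·L⁻¹.
Along a PFR/batch, dC_T/dC_R = −r_T/(r_S+r_T) = −k₂/(k₂+k₁·C_R).
Integrating from C_{R0} to C_R: C_T = (3.00/0.0666)·ln[(3.00+0.0666·3.45)/(3.00+0.0666·1.43)] = 45.05·ln(3.230/3.095) = 1.918 mol·L⁻¹.
Then C_S = (C_{R0}−C_R) − C_T = 2.022 − 1.918 = 0.1036 mol·L⁻¹.
Y_S = C_S/C_{R0} = 0.1036/3.45 = 0.0300.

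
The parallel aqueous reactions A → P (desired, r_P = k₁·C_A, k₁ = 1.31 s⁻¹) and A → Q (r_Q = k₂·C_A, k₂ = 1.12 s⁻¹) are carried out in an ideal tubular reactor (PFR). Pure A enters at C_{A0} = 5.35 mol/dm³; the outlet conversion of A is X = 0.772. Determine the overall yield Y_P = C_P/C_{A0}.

0.416

C_A = C_{A0}(1−X) = 1.220 mol/dm³.
Both paths are first order in A, so the instantaneous fraction to P is constant: dC_P/d(−C_A) = k₁/(k₁+k₂) = 0.5391.
C_P = 0.5391·(C_{A0}−C_A) = 0.5391×4.130 = 2.23 mol/dm³.
Y_P = C_P/C_{A0} = 2.227/5.35 = 0.416.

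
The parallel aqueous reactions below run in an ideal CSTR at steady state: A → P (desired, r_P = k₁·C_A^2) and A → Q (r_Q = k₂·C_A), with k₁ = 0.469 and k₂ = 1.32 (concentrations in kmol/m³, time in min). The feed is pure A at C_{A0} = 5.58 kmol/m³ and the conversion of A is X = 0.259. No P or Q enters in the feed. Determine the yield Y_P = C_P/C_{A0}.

Exit C_A = C_{A0}(1−X) = 5.58×0.741 = 4.135 kmol/m³.
In a CSTR the entire volume is at exit conditions, so r_P = 0.469×4.135^2 = 8.018 and r_Q = 1.32×4.135 = 5.458.
Fraction of consumed A going to P: r_P/(r_P+r_Q) = 0.5950.
C_P = 0.5950·C_{A0}·X = 0.5950×5.58×0.259 = 0.860 kmol/m³; Y_P = C_P/C_{A0} = 0.154.

0.154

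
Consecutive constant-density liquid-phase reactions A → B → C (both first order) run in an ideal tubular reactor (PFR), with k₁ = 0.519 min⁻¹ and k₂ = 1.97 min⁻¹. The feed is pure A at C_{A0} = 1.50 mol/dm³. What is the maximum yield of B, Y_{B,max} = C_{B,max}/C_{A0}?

0.163

Evaluating C_B at τ_opt = ln(k₂/k₁)/(k₂−k₁) gives C_{B,max}/C_{A0} = (k₁/k₂)^[k₂/(k₂−k₁)].
= (0.519/1.97)^(1.97/(1.97−0.519)) = (0.2635)^(1.358) = 0.1635.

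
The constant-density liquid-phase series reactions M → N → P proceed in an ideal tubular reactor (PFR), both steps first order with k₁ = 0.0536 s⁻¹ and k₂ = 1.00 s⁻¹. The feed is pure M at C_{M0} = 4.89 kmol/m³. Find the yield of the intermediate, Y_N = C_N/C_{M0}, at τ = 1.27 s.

0.0370

Solving the coupled first-order balances gives C_N(τ) = [k₁/(k₂−k₁)]·C_{M0}·(e^(−k₁τ) − e^(−k₂τ)).
e^(−k₁τ) = e^(−0.0536×1.27) = e^(−0.06807) = 0.9342; e^(−k₂τ) = e^(−1.270) = 0.2808.
C_N = 0.0536×4.89/(1.00−0.0536) × (0.9342−0.2808) = 0.2769×0.6534 = 0.1809 kmol/m³.
Y_N = C_N/C_{M0} = 0.1809/4.89 = 0.0370.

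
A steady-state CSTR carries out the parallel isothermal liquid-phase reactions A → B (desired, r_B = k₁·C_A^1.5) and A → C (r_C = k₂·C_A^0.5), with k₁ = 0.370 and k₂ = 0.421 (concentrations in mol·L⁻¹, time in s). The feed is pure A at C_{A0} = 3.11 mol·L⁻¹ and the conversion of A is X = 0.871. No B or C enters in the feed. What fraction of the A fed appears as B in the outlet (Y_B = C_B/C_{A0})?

Exit C_A = C_{A0}(1−X) = 3.11×0.129 = 0.4012 mol·L⁻¹.
In a CSTR the entire volume is at exit conditions, so r_B = 0.370×0.4012^1.5 = 0.09402 and r_C = 0.421×0.4012^0.5 = 0.2667.
Fraction of consumed A going to B: r_B/(r_B+r_C) = 0.2607.
C_B = 0.2607·C_{A0}·X = 0.2607×3.11×0.871 = 0.706 mol·L⁻¹; Y_B = C_B/C_{A0} = 0.227.

0.227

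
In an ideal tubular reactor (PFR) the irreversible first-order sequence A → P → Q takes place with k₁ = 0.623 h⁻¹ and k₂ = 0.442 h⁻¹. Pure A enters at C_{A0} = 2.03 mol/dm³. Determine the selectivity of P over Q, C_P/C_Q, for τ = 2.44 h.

For first-order series with pure A initially, C_P(τ) = k₁C_{A0}/(k₂−k₁)·(e^(−k₁τ) − e^(−k₂τ)).
e^(−k₁τ) = e^(−0.623×2.44) = e^(−1.520) = 0.2187; e^(−k₂τ) = e^(−1.078) = 0.3401.
C_P = 0.623×2.03/(0.442−0.623) × (0.2187−0.3401) = (-6.987)×(-0.1214) = 0.8484 mol/dm³.
C_A = C_{A0}e^(−k₁τ) = 0.4439 mol/dm³, so C_Q = C_{A0}−C_A−C_P = 0.7376 mol/dm³; C_P/C_Q = 1.15.

1.15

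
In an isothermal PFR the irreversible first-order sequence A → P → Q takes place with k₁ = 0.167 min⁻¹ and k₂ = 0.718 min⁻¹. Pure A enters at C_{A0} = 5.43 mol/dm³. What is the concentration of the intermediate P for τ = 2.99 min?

0.807 mol/dm³

Solving the coupled first-order balances gives C_P(τ) = [k₁/(k₂−k₁)]·C_{A0}·(e^(−k₁τ) − e^(−k₂τ)).
e^(−k₁τ) = e^(−0.167×2.99) = e^(−0.4993) = 0.6069; e^(−k₂τ) = e^(−2.147) = 0.1169.
C_P = 0.167×5.43/(0.718−0.167) × (0.6069−0.1169) = 1.646×0.4901 = 0.8066 mol/dm³.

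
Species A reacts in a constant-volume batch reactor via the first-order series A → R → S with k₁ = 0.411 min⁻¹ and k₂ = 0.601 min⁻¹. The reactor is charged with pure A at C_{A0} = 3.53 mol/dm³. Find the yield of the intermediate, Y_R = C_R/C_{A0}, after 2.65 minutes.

0.288

Solving the coupled first-order balances gives C_R(t) = [k₁/(k₂−k₁)]·C_{A0}·(e^(−k₁t) − e^(−k₂t)).
e^(−k₁t) = e^(−0.411×2.65) = e^(−1.089) = 0.3365; e^(−k₂t) = e^(−1.593) = 0.2034.
C_R = 0.411×3.53/(0.601−0.411) × (0.3365−0.2034) = 7.636×0.1331 = 1.016 mol/dm³.
Y_R = C_R/C_{A0} = 1.016/3.53 = 0.288.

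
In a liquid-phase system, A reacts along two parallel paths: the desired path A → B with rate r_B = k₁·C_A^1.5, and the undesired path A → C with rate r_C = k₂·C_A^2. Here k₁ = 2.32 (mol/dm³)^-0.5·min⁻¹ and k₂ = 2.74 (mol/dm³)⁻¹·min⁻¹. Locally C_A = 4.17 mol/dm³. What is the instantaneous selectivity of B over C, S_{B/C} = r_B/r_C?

S_{B/C} = r_B/r_C = (k₁·C_A^1.5)/(k₂·C_A^2) = (k₁/k₂)·C_A^-0.5.
= (2.32×4.170^1.5) / (2.74×4.170^2) = 19.76/47.65 = 0.415.
The undesired path is higher order in A, so low C_A (CSTR or dilute feed) favours B.

0.415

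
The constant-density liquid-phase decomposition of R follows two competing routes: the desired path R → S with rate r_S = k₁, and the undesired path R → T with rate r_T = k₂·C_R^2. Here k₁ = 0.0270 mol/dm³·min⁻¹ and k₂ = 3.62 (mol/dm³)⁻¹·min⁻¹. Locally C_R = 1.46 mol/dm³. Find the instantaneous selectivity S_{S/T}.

0.00350

S_{S/T} = r_S/r_T = (k₁)/(k₂·C_R^2) = (k₁/k₂)·C_R^-2.
= (0.0270) / (3.62×1.460^2) = 0.02700/7.716 = 0.00350.
The undesired path is higher order in R, so low C_R (CSTR or dilute feed) favours S.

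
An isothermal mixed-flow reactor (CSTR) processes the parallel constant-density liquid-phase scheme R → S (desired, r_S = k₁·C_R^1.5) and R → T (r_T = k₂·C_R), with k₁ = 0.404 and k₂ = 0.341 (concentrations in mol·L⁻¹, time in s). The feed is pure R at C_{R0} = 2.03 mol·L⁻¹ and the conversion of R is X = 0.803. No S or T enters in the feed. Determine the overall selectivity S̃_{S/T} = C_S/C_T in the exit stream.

Exit C_R = C_{R0}(1−X) = 2.03×0.197 = 0.3999 mol·L⁻¹.
A CSTR operates uniformly at the exit composition, giving r_S = 0.1022 and r_T = 0.1364 (each k·C_R^n at C_R = 0.3999).
Overall selectivity = C_S/C_T = r_Sτ/(r_Tτ) = r_S/r_T = 0.749.

0.749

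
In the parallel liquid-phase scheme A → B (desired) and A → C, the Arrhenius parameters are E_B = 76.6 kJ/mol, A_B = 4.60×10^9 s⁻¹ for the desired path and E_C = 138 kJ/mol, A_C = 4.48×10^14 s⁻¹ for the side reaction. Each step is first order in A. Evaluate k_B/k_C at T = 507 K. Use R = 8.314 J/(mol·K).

k_B/k_C = (A_B/A_C)·exp[−(E_B−E_C)/(RT)] = (A_B/A_C)·exp[(E_C−E_B)/(RT)].
(E_C−E_B)/(RT) = (138−76.6)×10³/(8.314×507) = 61400/4215 = 14.57.
k_B/k_C = (4.60×10^9/4.48×10^14)·exp(14.57) = 1.027×10^-5 × 2.119×10^6 = 21.8.

21.8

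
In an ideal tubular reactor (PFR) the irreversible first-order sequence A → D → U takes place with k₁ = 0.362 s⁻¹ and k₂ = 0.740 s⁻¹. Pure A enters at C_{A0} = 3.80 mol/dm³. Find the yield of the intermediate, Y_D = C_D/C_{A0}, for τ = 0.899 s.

0.199

Solving the coupled first-order balances gives C_D(τ) = [k₁/(k₂−k₁)]·C_{A0}·(e^(−k₁τ) − e^(−k₂τ)).
e^(−k₁τ) = e^(−0.362×0.899) = e^(−0.3254) = 0.7222; e^(−k₂τ) = e^(−0.6653) = 0.5141.
C_D = 0.362×3.80/(0.740−0.362) × (0.7222−0.5141) = 3.639×0.2081 = 0.7572 mol/dm³.
Y_D = C_D/C_{A0} = 0.7572/3.80 = 0.199.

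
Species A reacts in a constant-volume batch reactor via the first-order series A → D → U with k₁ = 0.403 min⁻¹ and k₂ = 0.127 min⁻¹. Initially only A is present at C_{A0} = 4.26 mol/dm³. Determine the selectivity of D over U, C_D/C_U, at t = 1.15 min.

For first-order series with pure A initially, C_D(t) = k₁C_{A0}/(k₂−k₁)·(e^(−k₁t) − e^(−k₂t)).
e^(−k₁t) = e^(−0.403×1.15) = e^(−0.4634) = 0.6291; e^(−k₂t) = e^(−0.1460) = 0.8641.
C_D = 0.403×4.26/(0.127−0.403) × (0.6291−0.8641) = (-6.220)×(-0.2350) = 1.462 mol/dm³.
C_A = C_{A0}e^(−k₁t) = 2.680 mol/dm³, so C_U = C_{A0}−C_A−C_D = 0.1182 mol/dm³; C_D/C_U = 12.4.

12.4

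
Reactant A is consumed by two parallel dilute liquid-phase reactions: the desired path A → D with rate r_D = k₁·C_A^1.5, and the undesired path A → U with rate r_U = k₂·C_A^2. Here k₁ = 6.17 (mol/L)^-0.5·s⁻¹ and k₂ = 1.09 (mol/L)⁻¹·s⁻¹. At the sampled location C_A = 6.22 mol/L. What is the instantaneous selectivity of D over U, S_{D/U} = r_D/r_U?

S_{D/U} = r_D/r_U = (k₁·C_A^1.5)/(k₂·C_A^2) = (k₁/k₂)·C_A^-0.5.
= (6.17×6.220^1.5) / (1.09×6.220^2) = 95.71/42.17 = 2.27.
The undesired path is higher order in A, so low C_A (CSTR or dilute feed) favours D.

2.27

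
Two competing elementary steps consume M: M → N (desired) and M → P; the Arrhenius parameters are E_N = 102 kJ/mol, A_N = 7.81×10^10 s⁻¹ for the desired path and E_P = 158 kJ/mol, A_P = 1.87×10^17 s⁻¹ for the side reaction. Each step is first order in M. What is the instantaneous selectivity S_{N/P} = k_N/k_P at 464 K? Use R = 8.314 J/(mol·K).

Since both paths have the same order in M, the concentration cancels and S_{N/P} = k_N/k_P = (A_N/A_P)·exp[(E_P−E_N)/(RT)].
(E_P−E_N)/(RT) = (158−102)×10³/(8.314×464) = 56000/3858 = 14.52.
k_N/k_P = (7.81×10^10/1.87×10^17)·exp(14.52) = 4.176×10^-7 × 2.016×10^6 = 0.842.

0.842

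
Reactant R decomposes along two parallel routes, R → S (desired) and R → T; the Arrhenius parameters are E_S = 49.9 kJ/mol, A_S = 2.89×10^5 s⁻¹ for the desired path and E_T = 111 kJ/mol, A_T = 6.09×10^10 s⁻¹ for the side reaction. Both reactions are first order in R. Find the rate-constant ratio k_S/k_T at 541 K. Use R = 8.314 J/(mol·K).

With equal orders, S_{S/T} = k_S/k_T = (A_S/A_T)·exp[(E_T−E_S)/(RT)].
(E_T−E_S)/(RT) = (111−49.9)×10³/(8.314×541) = 61100/4498 = 13.58.
k_S/k_T = (2.89×10^5/6.09×10^10)·exp(13.58) = 4.745×10^-6 × 7.935×10^5 = 3.77.
Since E_S < E_T, lowering the temperature improves selectivity toward S.

3.77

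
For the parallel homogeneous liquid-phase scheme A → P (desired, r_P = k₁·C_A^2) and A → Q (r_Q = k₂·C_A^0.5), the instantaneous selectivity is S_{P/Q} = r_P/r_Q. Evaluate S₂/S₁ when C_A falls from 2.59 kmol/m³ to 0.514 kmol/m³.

0.0884

S_{P/Q} = (k₁/k₂)·C_A^1.5, so S₂/S₁ = (C_{A,2}/C_{A,1})^1.5.
= (0.514/2.59)^1.5 = (0.1985)^1.5 = 0.0884.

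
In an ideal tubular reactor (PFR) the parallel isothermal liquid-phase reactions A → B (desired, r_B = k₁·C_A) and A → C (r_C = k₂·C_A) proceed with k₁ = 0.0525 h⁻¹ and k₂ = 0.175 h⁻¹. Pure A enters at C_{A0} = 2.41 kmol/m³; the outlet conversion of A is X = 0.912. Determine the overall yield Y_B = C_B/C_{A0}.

C_A = C_{A0}(1−X) = 0.2121 kmol/m³.
Both paths are first order in A, so the instantaneous fraction to B is constant: dC_B/d(−C_A) = k₁/(k₁+k₂) = 0.2308.
C_B = 0.2308·(C_{A0}−C_A) = 0.2308×2.198 = 0.507 kmol/m³.
Y_B = C_B/C_{A0} = 0.5072/2.41 = 0.210.

0.210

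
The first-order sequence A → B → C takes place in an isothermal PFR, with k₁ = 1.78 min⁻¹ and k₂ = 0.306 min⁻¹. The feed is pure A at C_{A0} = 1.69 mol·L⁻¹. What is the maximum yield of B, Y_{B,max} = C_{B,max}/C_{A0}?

At the optimum, C_{B,max}/C_{A0} = (k₁/k₂)^[k₂/(k₂−k₁)].
= (1.78/0.306)^(0.306/(0.306−1.78)) = (5.817)^(-0.2076) = 0.6938.

0.694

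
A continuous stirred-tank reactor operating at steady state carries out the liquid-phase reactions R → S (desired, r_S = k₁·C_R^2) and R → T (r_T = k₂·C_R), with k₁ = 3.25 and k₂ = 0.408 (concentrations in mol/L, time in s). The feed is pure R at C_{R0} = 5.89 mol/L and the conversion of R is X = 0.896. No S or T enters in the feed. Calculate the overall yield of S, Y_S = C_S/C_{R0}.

Exit C_R = C_{R0}(1−X) = 5.89×0.104 = 0.6126 mol/L.
Rates in a CSTR are evaluated at the outlet concentration: r_S = 3.25×0.6126^2 = 1.219, r_T = 0.408×0.6126 = 0.2499.
Fraction of consumed R going to S: r_S/(r_S+r_T) = 0.8299.
C_S = 0.8299·C_{R0}·X = 0.8299×5.89×0.896 = 4.38 mol/L; Y_S = C_S/C_{R0} = 0.744.

0.744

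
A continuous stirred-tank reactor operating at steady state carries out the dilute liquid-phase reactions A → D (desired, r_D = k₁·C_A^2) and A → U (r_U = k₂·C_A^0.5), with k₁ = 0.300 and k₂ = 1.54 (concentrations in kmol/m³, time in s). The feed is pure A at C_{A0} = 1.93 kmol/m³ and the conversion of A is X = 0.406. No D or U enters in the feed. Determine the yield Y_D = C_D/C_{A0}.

Exit C_A = C_{A0}(1−X) = 1.93×0.594 = 1.146 kmol/m³.
Rates in a CSTR are evaluated at the outlet concentration: r_D = 0.300×1.146^2 = 0.3943, r_U = 1.54×1.146^0.5 = 1.649.
Fraction of consumed A going to D: r_D/(r_D+r_U) = 0.1930.
C_D = 0.1930·C_{A0}·X = 0.1930×1.93×0.406 = 0.151 kmol/m³; Y_D = C_D/C_{A0} = 0.0783.

0.0783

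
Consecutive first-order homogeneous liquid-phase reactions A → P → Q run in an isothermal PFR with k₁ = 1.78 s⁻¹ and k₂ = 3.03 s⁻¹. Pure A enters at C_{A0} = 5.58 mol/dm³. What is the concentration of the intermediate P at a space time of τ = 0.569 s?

1.47 mol/dm³

The intermediate concentration in a first-order A→B→C sequence is C_P = k₁C_{A0}(e^(−k₁τ) − e^(−k₂τ))/(k₂−k₁).
e^(−k₁τ) = e^(−1.78×0.569) = e^(−1.013) = 0.3632; e^(−k₂τ) = e^(−1.724) = 0.1783.
C_P = 1.78×5.58/(3.03−1.78) × (0.3632−0.1783) = 7.946×0.1849 = 1.469 mol/dm³.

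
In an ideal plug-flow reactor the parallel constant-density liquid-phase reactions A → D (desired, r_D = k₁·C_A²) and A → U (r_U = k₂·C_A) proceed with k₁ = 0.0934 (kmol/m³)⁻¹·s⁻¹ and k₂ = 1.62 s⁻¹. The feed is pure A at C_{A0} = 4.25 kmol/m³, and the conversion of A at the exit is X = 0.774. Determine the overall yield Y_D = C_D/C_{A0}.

0.0995

C_A = C_{A0}(1−X) = 0.9605 kmol/m³.
Along a PFR/batch, dC_U/dC_A = −r_U/(r_D+r_U) = −k₂/(k₂+k₁·C_A).
Integrating from C_{A0} to C_A: C_U = (1.62/0.0934)·ln[(1.62+0.0934·4.25)/(1.62+0.0934·0.960)] = 17.34·ln(2.017/1.710) = 2.866 kmol/m³.
Then C_D = (C_{A0}−C_A) − C_U = 3.290 − 2.866 = 0.4231 kmol/m³.
Y_D = C_D/C_{A0} = 0.4231/4.25 = 0.0995.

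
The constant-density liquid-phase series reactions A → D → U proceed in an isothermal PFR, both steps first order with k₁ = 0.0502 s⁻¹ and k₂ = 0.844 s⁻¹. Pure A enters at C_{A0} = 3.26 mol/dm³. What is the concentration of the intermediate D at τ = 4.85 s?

0.158 mol/dm³

For first-order series with pure A initially, C_D(τ) = k₁C_{A0}/(k₂−k₁)·(e^(−k₁τ) − e^(−k₂τ)).
e^(−k₁τ) = e^(−0.0502×4.85) = e^(−0.2435) = 0.7839; e^(−k₂τ) = e^(−4.093) = 0.01668.
C_D = 0.0502×3.26/(0.844−0.0502) × (0.7839−0.01668) = 0.2062×0.7672 = 0.1582 mol/dm³.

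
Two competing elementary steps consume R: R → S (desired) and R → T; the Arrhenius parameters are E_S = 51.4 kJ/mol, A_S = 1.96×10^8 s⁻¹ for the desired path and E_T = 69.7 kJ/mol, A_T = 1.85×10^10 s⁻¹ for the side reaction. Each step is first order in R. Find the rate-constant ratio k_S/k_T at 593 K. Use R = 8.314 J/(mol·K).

k_S/k_T = (A_S/A_T)·exp[−(E_S−E_T)/(RT)] = (A_S/A_T)·exp[(E_T−E_S)/(RT)].
(E_T−E_S)/(RT) = (69.7−51.4)×10³/(8.314×593) = 18300/4930 = 3.712.
k_S/k_T = (1.96×10^8/1.85×10^10)·exp(3.712) = 0.01059 × 40.93 = 0.434.
Since E_S < E_T, lowering the temperature improves selectivity toward S.

0.434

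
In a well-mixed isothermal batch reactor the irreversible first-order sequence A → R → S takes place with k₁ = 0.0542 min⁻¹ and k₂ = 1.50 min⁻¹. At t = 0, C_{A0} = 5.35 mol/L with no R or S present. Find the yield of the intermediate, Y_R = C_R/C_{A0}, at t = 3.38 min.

The intermediate concentration in a first-order A→B→C sequence is C_R = k₁C_{A0}(e^(−k₁t) − e^(−k₂t))/(k₂−k₁).
e^(−k₁t) = e^(−0.0542×3.38) = e^(−0.1832) = 0.8326; e^(−k₂t) = e^(−5.070) = 0.006282.
C_R = 0.0542×5.35/(1.50−0.0542) × (0.8326−0.006282) = 0.2006×0.8263 = 0.1657 mol/L.
Y_R = C_R/C_{A0} = 0.1657/5.35 = 0.0310.

0.0310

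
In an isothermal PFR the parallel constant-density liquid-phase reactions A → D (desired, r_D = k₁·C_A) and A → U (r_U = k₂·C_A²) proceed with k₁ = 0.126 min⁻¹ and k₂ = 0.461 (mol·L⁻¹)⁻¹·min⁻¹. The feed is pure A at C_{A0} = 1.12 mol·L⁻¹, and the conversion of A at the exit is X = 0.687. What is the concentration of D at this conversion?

0.220 mol·L⁻¹

C_A = C_{A0}(1−X) = 0.3506 mol·L⁻¹.
Along a PFR/batch, dC_D/dC_A = −r_D/(r_D+r_U) = −k₁/(k₁+k₂·C_A).
Integrating from C_{A0} to C_A: C_D = (0.126/0.461)·ln[(0.126+0.461·1.12)/(0.126+0.461·0.351)] = 0.2733·ln(0.6423/0.2876) = 0.2196 mol·L⁻¹.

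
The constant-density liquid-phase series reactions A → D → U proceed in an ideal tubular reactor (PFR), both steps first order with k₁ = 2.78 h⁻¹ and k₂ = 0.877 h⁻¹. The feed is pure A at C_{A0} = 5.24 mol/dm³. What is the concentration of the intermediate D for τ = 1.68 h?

Solving the coupled first-order balances gives C_D(τ) = [k₁/(k₂−k₁)]·C_{A0}·(e^(−k₁τ) − e^(−k₂τ)).
e^(−k₁τ) = e^(−2.78×1.68) = e^(−4.670) = 0.009369; e^(−k₂τ) = e^(−1.473) = 0.2292.
C_D = 2.78×5.24/(0.877−2.78) × (0.009369−0.2292) = (-7.655)×(-0.2198) = 1.682 mol/dm³.

1.68 mol/dm³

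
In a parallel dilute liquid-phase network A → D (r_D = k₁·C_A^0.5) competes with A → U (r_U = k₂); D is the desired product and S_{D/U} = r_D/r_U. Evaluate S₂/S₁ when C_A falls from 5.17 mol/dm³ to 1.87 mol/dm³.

0.601

S_{D/U} = (k₁/k₂)·C_A^0.5, so S₂/S₁ = (C_{A,2}/C_{A,1})^0.5.
= (1.87/5.17)^0.5 = (0.3617)^0.5 = 0.601.
Selectivity toward D falls as C_A falls — high-concentration operation is favoured.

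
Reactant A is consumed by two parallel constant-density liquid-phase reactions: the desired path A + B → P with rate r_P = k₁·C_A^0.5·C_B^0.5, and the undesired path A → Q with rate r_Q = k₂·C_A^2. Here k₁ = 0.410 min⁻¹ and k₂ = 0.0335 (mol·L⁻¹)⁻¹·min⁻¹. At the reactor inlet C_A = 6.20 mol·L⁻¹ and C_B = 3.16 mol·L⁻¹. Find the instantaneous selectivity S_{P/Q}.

S_{P/Q} = r_P/r_Q = (k₁·C_A^0.5·C_B^0.5)/(k₂·C_A^2) = (k₁/k₂)·C_A^-1.5·C_B^0.5.
= (0.410×6.200^0.5×3.160^0.5) / (0.0335×6.200^2) = 1.815/1.288 = 1.41.

1.41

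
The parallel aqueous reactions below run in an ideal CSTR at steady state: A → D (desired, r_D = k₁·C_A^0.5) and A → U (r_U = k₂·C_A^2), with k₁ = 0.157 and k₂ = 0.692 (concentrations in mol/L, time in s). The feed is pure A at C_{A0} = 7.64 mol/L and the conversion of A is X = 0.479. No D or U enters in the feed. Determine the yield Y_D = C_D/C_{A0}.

Exit C_A = C_{A0}(1−X) = 7.64×0.521 = 3.980 mol/L.
In a CSTR the entire volume is at exit conditions, so r_D = 0.157×3.980^0.5 = 0.3132 and r_U = 0.692×3.980^2 = 10.96.
Fraction of consumed A going to D: r_D/(r_D+r_U) = 0.02778.
C_D = 0.02778·C_{A0}·X = 0.02778×7.64×0.479 = 0.102 mol/L; Y_D = C_D/C_{A0} = 0.0133.

0.0133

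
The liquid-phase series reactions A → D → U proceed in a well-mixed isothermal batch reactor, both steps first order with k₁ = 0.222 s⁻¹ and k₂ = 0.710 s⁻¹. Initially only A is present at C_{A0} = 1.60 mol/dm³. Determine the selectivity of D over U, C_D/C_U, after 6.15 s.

0.174

For first-order series with pure A initially, C_D(t) = k₁C_{A0}/(k₂−k₁)·(e^(−k₁t) − e^(−k₂t)).
e^(−k₁t) = e^(−0.222×6.15) = e^(−1.365) = 0.2553; e^(−k₂t) = e^(−4.367) = 0.01270.
C_D = 0.222×1.60/(0.710−0.222) × (0.2553−0.01270) = 0.7279×0.2426 = 0.1766 mol/dm³.
C_A = C_{A0}e^(−k₁t) = 0.4085 mol/dm³, so C_U = C_{A0}−C_A−C_D = 1.015 mol/dm³; C_D/C_U = 0.174.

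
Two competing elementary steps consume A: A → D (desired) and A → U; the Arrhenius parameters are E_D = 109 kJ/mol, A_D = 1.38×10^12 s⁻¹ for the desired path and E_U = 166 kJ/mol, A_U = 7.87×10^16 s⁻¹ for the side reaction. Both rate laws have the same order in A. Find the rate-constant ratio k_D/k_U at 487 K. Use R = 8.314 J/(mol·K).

22.8

k_D/k_U = (A_D/A_U)·exp[−(E_D−E_U)/(RT)] = (A_D/A_U)·exp[(E_U−E_D)/(RT)].
(E_U−E_D)/(RT) = (166−109)×10³/(8.314×487) = 57000/4049 = 14.08.
k_D/k_U = (1.38×10^12/7.87×10^16)·exp(14.08) = 1.753×10^-5 × 1.300×10^6 = 22.8.
Since E_D < E_U, lowering the temperature improves selectivity toward D.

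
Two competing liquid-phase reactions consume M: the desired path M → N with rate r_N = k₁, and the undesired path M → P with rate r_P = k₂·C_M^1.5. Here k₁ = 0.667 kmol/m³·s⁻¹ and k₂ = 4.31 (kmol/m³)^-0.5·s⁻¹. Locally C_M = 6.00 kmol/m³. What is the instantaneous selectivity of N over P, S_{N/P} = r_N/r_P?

S_{N/P} = r_N/r_P = (k₁)/(k₂·C_M^1.5) = (k₁/k₂)·C_M^-1.5.
= (0.667) / (4.31×6.000^1.5) = 0.6670/63.34 = 0.0105.
The undesired path is higher order in M, so low C_M (CSTR or dilute feed) favours N.

0.0105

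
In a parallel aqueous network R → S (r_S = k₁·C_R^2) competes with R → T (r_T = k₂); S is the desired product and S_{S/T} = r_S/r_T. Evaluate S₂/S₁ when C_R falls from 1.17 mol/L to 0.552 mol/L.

0.223

S_{S/T} = (k₁/k₂)·C_R^2, so S₂/S₁ = (C_{R,2}/C_{R,1})^2.
= (0.552/1.17)^2 = (0.4718)^2 = 0.223.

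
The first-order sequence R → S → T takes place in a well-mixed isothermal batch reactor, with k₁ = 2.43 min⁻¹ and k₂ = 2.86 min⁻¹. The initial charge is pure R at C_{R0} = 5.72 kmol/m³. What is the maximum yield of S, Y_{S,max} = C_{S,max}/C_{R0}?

For a first-order series the maximum intermediate yield is C_{S,max}/C_{R0} = (k₁/k₂)^[k₂/(k₂−k₁)].
= (2.43/2.86)^(2.86/(2.86−2.43)) = (0.8497)^(6.651) = 0.3383.

0.338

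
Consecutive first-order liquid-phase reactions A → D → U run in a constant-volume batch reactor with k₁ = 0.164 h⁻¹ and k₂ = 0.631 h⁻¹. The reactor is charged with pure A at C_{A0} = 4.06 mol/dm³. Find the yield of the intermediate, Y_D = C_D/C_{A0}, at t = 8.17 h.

The intermediate concentration in a first-order A→B→C sequence is C_D = k₁C_{A0}(e^(−k₁t) − e^(−k₂t))/(k₂−k₁).
e^(−k₁t) = e^(−0.164×8.17) = e^(−1.340) = 0.2619; e^(−k₂t) = e^(−5.155) = 0.005769.
C_D = 0.164×4.06/(0.631−0.164) × (0.2619−0.005769) = 1.426×0.2561 = 0.3652 mol/dm³.
Y_D = C_D/C_{A0} = 0.3652/4.06 = 0.0899.

0.0899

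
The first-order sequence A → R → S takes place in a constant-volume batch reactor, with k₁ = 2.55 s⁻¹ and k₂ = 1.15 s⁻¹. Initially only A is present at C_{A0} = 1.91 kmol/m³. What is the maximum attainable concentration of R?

For a first-order series the maximum intermediate yield is C_{R,max}/C_{A0} = (k₁/k₂)^[k₂/(k₂−k₁)].
= (2.55/1.15)^(1.15/(1.15−2.55)) = (2.217)^(-0.8214) = 0.5199.
C_{R,max} = 0.5199×1.91 = 0.993 kmol/m³.

0.993 kmol/m³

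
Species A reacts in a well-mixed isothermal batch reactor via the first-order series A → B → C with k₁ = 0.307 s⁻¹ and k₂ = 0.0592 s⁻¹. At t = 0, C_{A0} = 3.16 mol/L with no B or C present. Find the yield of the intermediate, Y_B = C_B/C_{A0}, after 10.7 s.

0.611

For first-order series with pure A initially, C_B(t) = k₁C_{A0}/(k₂−k₁)·(e^(−k₁t) − e^(−k₂t)).
e^(−k₁t) = e^(−0.307×10.7) = e^(−3.285) = 0.03744; e^(−k₂t) = e^(−0.6334) = 0.5308.
C_B = 0.307×3.16/(0.0592−0.307) × (0.03744−0.5308) = (-3.915)×(-0.4933) = 1.931 mol/L.
Y_B = C_B/C_{A0} = 1.931/3.16 = 0.611.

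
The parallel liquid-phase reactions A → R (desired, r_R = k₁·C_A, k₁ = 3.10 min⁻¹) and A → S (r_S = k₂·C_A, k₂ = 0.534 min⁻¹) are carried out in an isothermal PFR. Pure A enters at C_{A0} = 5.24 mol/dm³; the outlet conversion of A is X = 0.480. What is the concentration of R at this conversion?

2.15 mol/dm³

C_A = C_{A0}(1−X) = 2.725 mol/dm³.
Both paths are first order in A, so the instantaneous fraction to R is constant: dC_R/d(−C_A) = k₁/(k₁+k₂) = 0.8531.
C_R = 0.8531·(C_{A0}−C_A) = 0.8531×2.515 = 2.15 mol/dm³.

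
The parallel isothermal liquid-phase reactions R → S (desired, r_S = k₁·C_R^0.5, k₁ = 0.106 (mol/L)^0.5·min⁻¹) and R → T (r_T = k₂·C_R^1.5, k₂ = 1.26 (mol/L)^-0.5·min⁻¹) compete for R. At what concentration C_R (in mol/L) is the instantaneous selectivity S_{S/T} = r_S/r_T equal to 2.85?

0.0295 mol/L

S_{S/T} = (k₁/k₂)·C_R⁻¹ ⇒ C_R = (S·k₂/k₁)^(-1).
= (2.85×1.26/0.106)^(-1) = (33.88)^(-1) = 0.0295 mol/L.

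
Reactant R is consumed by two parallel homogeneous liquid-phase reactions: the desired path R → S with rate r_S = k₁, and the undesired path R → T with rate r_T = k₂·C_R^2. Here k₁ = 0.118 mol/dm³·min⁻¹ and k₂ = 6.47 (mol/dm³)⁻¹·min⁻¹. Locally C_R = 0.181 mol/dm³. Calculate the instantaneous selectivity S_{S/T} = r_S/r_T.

0.557

S_{S/T} = r_S/r_T = (k₁)/(k₂·C_R^2) = (k₁/k₂)·C_R^-2.
= (0.118) / (6.47×0.1810^2) = 0.1180/0.2120 = 0.557.
The undesired path is higher order in R, so low C_R (CSTR or dilute feed) favours S.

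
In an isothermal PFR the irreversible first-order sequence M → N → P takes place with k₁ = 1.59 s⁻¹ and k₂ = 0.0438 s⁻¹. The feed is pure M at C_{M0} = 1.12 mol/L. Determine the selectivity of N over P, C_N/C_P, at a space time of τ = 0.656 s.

Solving the coupled first-order balances gives C_N(τ) = [k₁/(k₂−k₁)]·C_{M0}·(e^(−k₁τ) − e^(−k₂τ)).
e^(−k₁τ) = e^(−1.59×0.656) = e^(−1.043) = 0.3524; e^(−k₂τ) = e^(−0.02873) = 0.9717.
C_N = 1.59×1.12/(0.0438−1.59) × (0.3524−0.9717) = (-1.152)×(-0.6193) = 0.7133 mol/L.
C_M = C_{M0}e^(−k₁τ) = 0.3947 mol/L, so C_P = C_{M0}−C_M−C_N = 0.01207 mol/L; C_N/C_P = 59.1.

59.1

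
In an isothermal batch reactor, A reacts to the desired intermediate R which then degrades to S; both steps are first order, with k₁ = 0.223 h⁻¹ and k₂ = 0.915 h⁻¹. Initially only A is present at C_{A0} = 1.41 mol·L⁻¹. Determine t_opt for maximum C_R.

2.04 h

The intermediate peaks when r₁ = r₂, i.e. k₁e^(−k₁t) = k₂e^(−k₂t), giving t_opt = ln(k₂/k₁)/(k₂−k₁).
= ln(0.915/0.223)/(0.915−0.223) = ln(4.103)/0.6920 = 1.412/0.6920 = 2.04 h.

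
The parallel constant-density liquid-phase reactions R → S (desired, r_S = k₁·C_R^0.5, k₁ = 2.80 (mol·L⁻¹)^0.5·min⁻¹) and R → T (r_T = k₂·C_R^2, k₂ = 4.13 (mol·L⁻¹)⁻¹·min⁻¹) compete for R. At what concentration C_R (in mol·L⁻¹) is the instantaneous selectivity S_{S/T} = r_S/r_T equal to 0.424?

S_{S/T} = (k₁/k₂)·C_R^-1.5 ⇒ C_R = (S·k₂/k₁)^(1/(-1.5)).
= (0.424×4.13/2.80)^(-0.6667) = (0.6254)^(-0.6667) = 1.37 mol·L⁻¹.

1.37 mol·L⁻¹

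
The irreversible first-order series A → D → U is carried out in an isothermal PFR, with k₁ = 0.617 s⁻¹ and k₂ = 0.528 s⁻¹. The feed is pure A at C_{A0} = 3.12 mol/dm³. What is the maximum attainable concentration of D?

At the optimum, C_{D,max}/C_{A0} = (k₁/k₂)^[k₂/(k₂−k₁)].
= (0.617/0.528)^(0.528/(0.528−0.617)) = (1.169)^(-5.933) = 0.3969.
C_{D,max} = 0.3969×3.12 = 1.24 mol/dm³.

1.24 mol/dm³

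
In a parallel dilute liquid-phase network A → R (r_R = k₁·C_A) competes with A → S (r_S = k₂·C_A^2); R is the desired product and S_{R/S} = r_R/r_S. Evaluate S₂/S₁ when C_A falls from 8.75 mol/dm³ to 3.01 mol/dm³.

S_{R/S} = (k₁/k₂)·C_A⁻¹, so S₂/S₁ = (C_{A,2}/C_{A,1})⁻¹.
= 8.75/3.01 = 2.91.
Selectivity toward R rises as C_A falls — low-concentration operation is favoured.

2.91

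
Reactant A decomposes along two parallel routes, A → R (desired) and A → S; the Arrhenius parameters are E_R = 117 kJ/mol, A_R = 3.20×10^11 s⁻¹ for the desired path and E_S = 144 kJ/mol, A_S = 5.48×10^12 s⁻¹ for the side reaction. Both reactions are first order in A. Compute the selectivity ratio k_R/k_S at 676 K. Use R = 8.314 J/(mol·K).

7.12

k_R/k_S = (A_R/A_S)·exp[−(E_R−E_S)/(RT)] = (A_R/A_S)·exp[(E_S−E_R)/(RT)].
(E_S−E_R)/(RT) = (144−117)×10³/(8.314×676) = 27000/5620 = 4.804.
k_R/k_S = (3.20×10^11/5.48×10^12)·exp(4.804) = 0.05839 × 122.0 = 7.12.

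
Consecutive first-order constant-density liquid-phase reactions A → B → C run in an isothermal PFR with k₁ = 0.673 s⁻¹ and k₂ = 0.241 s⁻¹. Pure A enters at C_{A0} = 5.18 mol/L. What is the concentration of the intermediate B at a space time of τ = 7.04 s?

Solving the coupled first-order balances gives C_B(τ) = [k₁/(k₂−k₁)]·C_{A0}·(e^(−k₁τ) − e^(−k₂τ)).
e^(−k₁τ) = e^(−0.673×7.04) = e^(−4.738) = 0.008757; e^(−k₂τ) = e^(−1.697) = 0.1833.
C_B = 0.673×5.18/(0.241−0.673) × (0.008757−0.1833) = (-8.070)×(-0.1745) = 1.409 mol/L.

1.41 mol/L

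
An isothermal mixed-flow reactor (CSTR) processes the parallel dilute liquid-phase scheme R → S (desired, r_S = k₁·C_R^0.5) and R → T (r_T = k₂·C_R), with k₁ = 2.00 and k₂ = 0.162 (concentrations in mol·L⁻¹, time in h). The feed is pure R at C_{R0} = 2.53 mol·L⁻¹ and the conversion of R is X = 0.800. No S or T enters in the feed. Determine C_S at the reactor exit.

1.91 mol·L⁻¹

Exit C_R = C_{R0}(1−X) = 2.53×0.200 = 0.5060 mol·L⁻¹.
Rates in a CSTR are evaluated at the outlet concentration: r_S = 2.00×0.5060^0.5 = 1.423, r_T = 0.162×0.5060 = 0.08197.
Fraction of consumed R going to S: r_S/(r_S+r_T) = 0.9455.
C_S = 0.9455·C_{R0}·X = 0.9455×2.53×0.800 = 1.91 mol·L⁻¹.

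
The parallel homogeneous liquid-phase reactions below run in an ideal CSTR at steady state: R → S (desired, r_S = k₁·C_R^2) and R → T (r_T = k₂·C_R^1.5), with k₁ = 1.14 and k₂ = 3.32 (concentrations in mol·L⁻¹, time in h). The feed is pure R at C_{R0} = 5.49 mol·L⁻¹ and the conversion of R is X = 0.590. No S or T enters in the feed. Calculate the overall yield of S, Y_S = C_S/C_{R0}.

0.201

Exit C_R = C_{R0}(1−X) = 5.49×0.410 = 2.251 mol·L⁻¹.
In a CSTR the entire volume is at exit conditions, so r_S = 1.14×2.251^2 = 5.776 and r_T = 3.32×2.251^1.5 = 11.21.
Fraction of consumed R going to S: r_S/(r_S+r_T) = 0.3400.
C_S = 0.3400·C_{R0}·X = 0.3400×5.49×0.590 = 1.10 mol·L⁻¹; Y_S = C_S/C_{R0} = 0.201.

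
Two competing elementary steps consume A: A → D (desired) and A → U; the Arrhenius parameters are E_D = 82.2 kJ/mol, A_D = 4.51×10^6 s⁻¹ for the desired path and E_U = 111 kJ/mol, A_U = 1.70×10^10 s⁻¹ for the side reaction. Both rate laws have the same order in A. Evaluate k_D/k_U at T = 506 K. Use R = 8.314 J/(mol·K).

0.249

Since both paths have the same order in A, the concentration cancels and S_{D/U} = k_D/k_U = (A_D/A_U)·exp[(E_U−E_D)/(RT)].
(E_U−E_D)/(RT) = (111−82.2)×10³/(8.314×506) = 28800/4207 = 6.846.
k_D/k_U = (4.51×10^6/1.70×10^10)·exp(6.846) = 2.653×10^-4 × 940.0 = 0.249.
Since E_D < E_U, lowering the temperature improves selectivity toward D.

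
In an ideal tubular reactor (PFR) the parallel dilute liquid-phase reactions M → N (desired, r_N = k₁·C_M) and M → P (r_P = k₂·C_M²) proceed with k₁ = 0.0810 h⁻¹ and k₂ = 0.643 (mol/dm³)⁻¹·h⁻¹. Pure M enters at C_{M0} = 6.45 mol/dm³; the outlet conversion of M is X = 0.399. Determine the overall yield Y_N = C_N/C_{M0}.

C_M = C_{M0}(1−X) = 3.876 mol/dm³.
Along a PFR/batch, dC_N/dC_M = −r_N/(r_N+r_P) = −k₁/(k₁+k₂·C_M).
Integrating from C_{M0} to C_M: C_N = (0.0810/0.643)·ln[(0.0810+0.643·6.45)/(0.0810+0.643·3.88)] = 0.1260·ln(4.228/2.574) = 0.06255 mol/dm³.
Y_N = C_N/C_{M0} = 0.06255/6.45 = 0.00970.

0.00970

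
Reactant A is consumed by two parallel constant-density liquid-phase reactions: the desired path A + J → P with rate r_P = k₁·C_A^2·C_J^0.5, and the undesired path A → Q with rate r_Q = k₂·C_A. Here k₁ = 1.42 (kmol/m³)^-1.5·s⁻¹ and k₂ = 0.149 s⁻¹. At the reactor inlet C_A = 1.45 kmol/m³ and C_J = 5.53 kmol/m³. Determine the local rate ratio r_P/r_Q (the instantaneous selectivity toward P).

S_{P/Q} = r_P/r_Q = (k₁·C_A^2·C_J^0.5)/(k₂·C_A) = (k₁/k₂)·C_A·C_J^0.5.
= (1.42×1.450^2×5.530^0.5) / (0.149×1.450) = 7.021/0.2160 = 32.5.
Since the desired path is higher order in A, keeping C_A high (PFR or concentrated feed) favours P.

32.5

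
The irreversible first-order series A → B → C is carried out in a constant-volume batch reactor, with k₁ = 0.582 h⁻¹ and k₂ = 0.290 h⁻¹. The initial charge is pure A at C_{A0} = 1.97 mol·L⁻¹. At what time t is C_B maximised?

2.39 h

The intermediate peaks when r₁ = r₂, i.e. k₁e^(−k₁t) = k₂e^(−k₂t), giving t_opt = ln(k₂/k₁)/(k₂−k₁).
= ln(0.290/0.582)/(0.290−0.582) = ln(0.4983)/-0.2920 = -0.6966/-0.2920 = 2.39 h.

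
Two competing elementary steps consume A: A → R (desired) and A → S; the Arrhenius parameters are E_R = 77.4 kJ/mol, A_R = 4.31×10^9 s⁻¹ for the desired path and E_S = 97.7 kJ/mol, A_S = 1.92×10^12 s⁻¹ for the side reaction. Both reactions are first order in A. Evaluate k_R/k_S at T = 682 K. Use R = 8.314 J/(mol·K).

With equal orders, S_{R/S} = k_R/k_S = (A_R/A_S)·exp[(E_S−E_R)/(RT)].
(E_S−E_R)/(RT) = (97.7−77.4)×10³/(8.314×682) = 20300/5670 = 3.580.
k_R/k_S = (4.31×10^9/1.92×10^12)·exp(3.580) = 0.002245 × 35.88 = 0.0805.

0.0805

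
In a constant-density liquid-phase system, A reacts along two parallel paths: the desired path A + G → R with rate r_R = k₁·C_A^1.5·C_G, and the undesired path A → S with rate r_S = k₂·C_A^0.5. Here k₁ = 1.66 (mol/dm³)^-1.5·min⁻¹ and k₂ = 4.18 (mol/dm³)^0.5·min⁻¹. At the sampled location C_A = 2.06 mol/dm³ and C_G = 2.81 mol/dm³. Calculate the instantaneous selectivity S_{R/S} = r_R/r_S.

S_{R/S} = r_R/r_S = (k₁·C_A^1.5·C_G)/(k₂·C_A^0.5) = (k₁/k₂)·C_A·C_G.
= (1.66×2.060^1.5×2.810) / (4.18×2.060^0.5) = 13.79/5.999 = 2.30.
Since the desired path is higher order in A, keeping C_A high (PFR or concentrated feed) favours R.

2.30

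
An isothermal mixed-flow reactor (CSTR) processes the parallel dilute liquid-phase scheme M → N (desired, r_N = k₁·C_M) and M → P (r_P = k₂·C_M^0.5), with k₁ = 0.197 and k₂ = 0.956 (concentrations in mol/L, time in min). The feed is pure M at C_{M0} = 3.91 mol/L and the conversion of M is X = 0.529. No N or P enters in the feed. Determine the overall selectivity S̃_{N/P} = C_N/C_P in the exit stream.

Exit C_M = C_{M0}(1−X) = 3.91×0.471 = 1.842 mol/L.
In a CSTR the entire volume is at exit conditions, so r_N = 0.197×1.842 = 0.3628 and r_P = 0.956×1.842^0.5 = 1.297.
Overall selectivity = C_N/C_P = r_Nτ/(r_Pτ) = r_N/r_P = 0.280.

0.280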